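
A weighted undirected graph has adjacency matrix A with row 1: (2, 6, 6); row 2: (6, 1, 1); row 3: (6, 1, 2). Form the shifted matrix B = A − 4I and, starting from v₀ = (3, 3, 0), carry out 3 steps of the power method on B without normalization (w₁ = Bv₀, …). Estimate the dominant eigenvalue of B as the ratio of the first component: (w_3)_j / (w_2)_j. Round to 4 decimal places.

B = A − 4I has rows (-2, 6, 6); (6, -3, 1); (6, 1, -2)
w1 = Bv₀ = ((-2)·3 + 6·3 + 6·0; 6·3 + (-3)·3 + 1·0; 6·3 + 1·3 + (-2)·0) = (12, 9, 21)
w2 = Bw1 = ((-2)·12 + 6·9 + 6·21; 6·12 + (-3)·9 + 1·21; 6·12 + 1·9 + (-2)·21) = (156, 66, 39)
w3 = Bw2 = (318, 777, 924)
Ratio: 318/156 = 2.0385

μ ≈ 2.0385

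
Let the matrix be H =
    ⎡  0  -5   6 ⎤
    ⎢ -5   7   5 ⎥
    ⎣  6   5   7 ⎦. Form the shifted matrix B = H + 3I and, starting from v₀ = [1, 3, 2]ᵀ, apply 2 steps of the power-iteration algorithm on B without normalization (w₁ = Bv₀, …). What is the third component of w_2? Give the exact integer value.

585

B = H + 3I has rows (3, -5, 6); (-5, 10, 5); (6, 5, 10)
w1 = Bv₀ = (3·1 + (-5)·3 + 6·2; (-5)·1 + 10·3 + 5·2; 6·1 + 5·3 + 10·2) = (0, 35, 41)
w2 = Bw1 = (3·0 + (-5)·35 + 6·41; (-5)·0 + 10·35 + 5·41; 6·0 + 5·35 + 10·41) = (71, 555, 585)
Requested component of w2: 585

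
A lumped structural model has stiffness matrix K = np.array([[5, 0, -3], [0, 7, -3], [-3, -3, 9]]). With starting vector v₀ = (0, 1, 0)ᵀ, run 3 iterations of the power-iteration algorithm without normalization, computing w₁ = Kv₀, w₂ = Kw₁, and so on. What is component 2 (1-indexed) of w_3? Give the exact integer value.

w1 = Kv₀ = (0, 7, -3)
w2 = Kw1 = (9, 58, -48)
w3 = Kw2 = (189, 550, -633)
The requested component of w3 is 550.

550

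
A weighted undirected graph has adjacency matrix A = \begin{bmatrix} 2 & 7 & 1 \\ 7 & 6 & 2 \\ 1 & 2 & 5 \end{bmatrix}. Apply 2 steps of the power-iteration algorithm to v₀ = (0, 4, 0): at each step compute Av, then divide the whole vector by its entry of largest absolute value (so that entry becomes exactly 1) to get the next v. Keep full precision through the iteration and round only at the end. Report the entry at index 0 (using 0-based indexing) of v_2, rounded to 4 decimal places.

Av0 = (28.00000, 24.00000, 8.00000); divide by 28.00000 → v1 = (1.00000, 0.85714, 0.28571)
Av1 = (8.28571, 12.71429, 4.14286); divide by 12.71429 → v2 = (0.65169, 1.00000, 0.32584)
Requested entry of v2: 232/356 = 0.6517

0.6517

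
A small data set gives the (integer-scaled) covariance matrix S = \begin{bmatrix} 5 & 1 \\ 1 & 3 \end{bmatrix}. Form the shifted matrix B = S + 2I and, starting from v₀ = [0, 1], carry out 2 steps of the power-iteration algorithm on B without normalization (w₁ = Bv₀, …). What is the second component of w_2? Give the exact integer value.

26

B = S + 2I has rows (7, 1); (1, 5)
w1 = Bv₀ = (1, 5)
w2 = Bw1 = (12, 26)
Requested component of w2: 26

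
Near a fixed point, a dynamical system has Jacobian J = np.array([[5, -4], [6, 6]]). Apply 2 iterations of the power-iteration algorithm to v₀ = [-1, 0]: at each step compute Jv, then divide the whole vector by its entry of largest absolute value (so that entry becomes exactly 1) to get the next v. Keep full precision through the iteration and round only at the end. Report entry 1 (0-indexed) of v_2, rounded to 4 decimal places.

1.0000

Jv0 = (-5.00000, -6.00000); divide by -6.00000 → v1 = (0.83333, 1.00000)
Jv1 = (0.16667, 11.00000); divide by 11.00000 → v2 = (0.01515, 1.00000)
Requested entry of v2: -66/-66 = 1.0000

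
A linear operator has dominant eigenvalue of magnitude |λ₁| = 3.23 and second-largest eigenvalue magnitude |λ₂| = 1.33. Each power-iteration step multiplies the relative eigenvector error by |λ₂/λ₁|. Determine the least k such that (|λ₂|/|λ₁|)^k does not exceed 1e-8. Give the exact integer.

21

|λ₂/λ₁| = 1.33/3.23 = 0.41176
Need k ≥ ln(1e-8) / ln(0.41176) = -18.4207 / -0.8873 ≈ 20.760
Smallest integer k satisfying the bound: 21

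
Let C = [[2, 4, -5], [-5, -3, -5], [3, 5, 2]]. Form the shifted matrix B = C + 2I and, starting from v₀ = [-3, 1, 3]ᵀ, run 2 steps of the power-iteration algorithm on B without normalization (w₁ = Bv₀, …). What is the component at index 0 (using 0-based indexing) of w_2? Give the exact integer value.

-136

B = C + 2I has rows (4, 4, -5); (-5, -1, -5); (3, 5, 4)
w1 = Bv₀ = (4·(-3) + 4·1 + (-5)·3; (-5)·(-3) + (-1)·1 + (-5)·3; 3·(-3) + 5·1 + 4·3) = (-23, -1, 8)
w2 = Bw1 = (4·(-23) + 4·(-1) + (-5)·8; (-5)·(-23) + (-1)·(-1) + (-5)·8; 3·(-23) + 5·(-1) + 4·8) = (-136, 76, -42)
Requested component of w2: -136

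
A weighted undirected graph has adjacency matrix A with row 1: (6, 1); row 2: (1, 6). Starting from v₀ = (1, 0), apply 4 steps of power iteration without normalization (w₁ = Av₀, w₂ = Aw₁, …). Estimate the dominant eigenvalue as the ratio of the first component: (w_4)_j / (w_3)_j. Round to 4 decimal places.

w1 = Av₀ = (6, 1)
w2 = Aw1 = (37, 12)
w3 = Aw2 = (234, 109)
w4 = Aw3 = (1513, 888)
Ratio at component: 1513 / 234 = 6.4658

6.4658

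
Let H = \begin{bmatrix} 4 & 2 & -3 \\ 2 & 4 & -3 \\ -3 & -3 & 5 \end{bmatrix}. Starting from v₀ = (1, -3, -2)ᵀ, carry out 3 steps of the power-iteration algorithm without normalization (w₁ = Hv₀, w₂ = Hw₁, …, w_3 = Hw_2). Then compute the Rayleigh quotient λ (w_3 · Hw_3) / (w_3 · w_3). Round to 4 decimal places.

w1 = Hv₀ = (4·1 + 2·(-3) + (-3)·(-2); 2·1 + 4·(-3) + (-3)·(-2); (-3)·1 + (-3)·(-3) + 5·(-2)) = (4, -4, -4)
w2 = Hw1 = (4·4 + 2·(-4) + (-3)·(-4); 2·4 + 4·(-4) + (-3)·(-4); (-3)·4 + (-3)·(-4) + 5·(-4)) = (20, 4, -20)
w3 = Hw2 = (148, 116, -172)
Hw3 = (1340, 1276, -1652)
w3·Hw3 = 148·1340 + 116·1276 + (-172)·(-1652) = 630480; w3·w3 = 148·148 + 116·116 + (-172)·(-172) = 64944
λ ≈ 630480/64944 = 9.7081

λ ≈ 9.7081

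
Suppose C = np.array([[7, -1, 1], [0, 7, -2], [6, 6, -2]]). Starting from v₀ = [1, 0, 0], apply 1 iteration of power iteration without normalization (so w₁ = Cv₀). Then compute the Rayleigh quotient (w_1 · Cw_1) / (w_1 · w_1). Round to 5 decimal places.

w1 = Cv₀ = (7, 0, 6)
Cw1 = (55, -12, 30)
w1·Cw1 = 7·55 + 0·(-12) + 6·30 = 565; w1·w1 = 7·7 + 0·0 + 6·6 = 85
λ ≈ 565/85 = 6.64706

6.64706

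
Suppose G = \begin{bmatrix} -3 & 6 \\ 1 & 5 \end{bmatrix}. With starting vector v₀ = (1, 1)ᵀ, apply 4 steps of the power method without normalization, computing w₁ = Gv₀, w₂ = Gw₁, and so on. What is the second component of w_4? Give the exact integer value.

1077

w1 = Gv₀ = (3, 6)
w2 = Gw1 = (27, 33)
w3 = Gw2 = (117, 192)
w4 = Gw3 = (801, 1077)
The requested component of w4 is 1077.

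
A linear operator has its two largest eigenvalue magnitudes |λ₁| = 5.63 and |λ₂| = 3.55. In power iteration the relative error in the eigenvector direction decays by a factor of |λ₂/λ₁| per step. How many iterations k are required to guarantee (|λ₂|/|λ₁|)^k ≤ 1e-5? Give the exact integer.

25

|λ₂/λ₁| = 3.55/5.63 = 0.63055
Need k ≥ ln(1e-5) / ln(0.63055) = -11.5129 / -0.4612 ≈ 24.965
Smallest integer k satisfying the bound: 25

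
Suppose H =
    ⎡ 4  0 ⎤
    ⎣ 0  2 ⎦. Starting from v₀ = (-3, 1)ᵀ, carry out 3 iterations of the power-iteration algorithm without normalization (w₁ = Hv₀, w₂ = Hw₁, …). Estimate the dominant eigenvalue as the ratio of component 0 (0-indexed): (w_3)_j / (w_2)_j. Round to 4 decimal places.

λ ≈ 4.0000

w1 = Hv₀ = (4·(-3) + 0·1; 0·(-3) + 2·1) = (-12, 2)
w2 = Hw1 = (4·(-12) + 0·2; 0·(-12) + 2·2) = (-48, 4)
w3 = Hw2 = (-192, 8)
Ratio at component: -192 / -48 = 4.0000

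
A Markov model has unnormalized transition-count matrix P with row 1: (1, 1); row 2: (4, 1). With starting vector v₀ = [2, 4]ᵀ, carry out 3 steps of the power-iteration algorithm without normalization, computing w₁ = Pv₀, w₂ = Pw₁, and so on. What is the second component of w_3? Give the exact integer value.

w1 = Pv₀ = (1·2 + 1·4; 4·2 + 1·4) = (6, 12)
w2 = Pw1 = (1·6 + 1·12; 4·6 + 1·12) = (18, 36)
w3 = Pw2 = (54, 108)
The requested component of w3 is 108.

108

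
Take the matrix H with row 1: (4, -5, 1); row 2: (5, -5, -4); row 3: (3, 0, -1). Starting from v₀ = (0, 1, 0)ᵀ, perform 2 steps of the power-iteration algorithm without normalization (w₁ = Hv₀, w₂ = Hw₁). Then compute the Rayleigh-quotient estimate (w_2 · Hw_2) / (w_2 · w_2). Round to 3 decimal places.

-1.700

w1 = Hv₀ = (4·0 + (-5)·1 + 1·0; 5·0 + (-5)·1 + (-4)·0; 3·0 + 0·1 + (-1)·0) = (-5, -5, 0)
w2 = Hw1 = (4·(-5) + (-5)·(-5) + 1·0; 5·(-5) + (-5)·(-5) + (-4)·0; 3·(-5) + 0·(-5) + (-1)·0) = (5, 0, -15)
Hw2 = (5, 85, 30)
w2·Hw2 = 5·5 + 0·85 + (-15)·30 = -425; w2·w2 = 5·5 + 0·0 + (-15)·(-15) = 250
λ ≈ -425/250 = -1.700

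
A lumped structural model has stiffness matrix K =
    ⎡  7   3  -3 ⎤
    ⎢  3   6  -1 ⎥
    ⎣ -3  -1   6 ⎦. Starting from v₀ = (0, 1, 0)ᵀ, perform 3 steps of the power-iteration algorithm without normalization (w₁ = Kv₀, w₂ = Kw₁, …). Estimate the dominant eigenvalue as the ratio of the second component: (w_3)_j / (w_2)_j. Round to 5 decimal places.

9.19565

w1 = Kv₀ = (3, 6, -1)
w2 = Kw1 = (42, 46, -21)
w3 = Kw2 = (495, 423, -298)
Ratio at component: 423 / 46 = 9.19565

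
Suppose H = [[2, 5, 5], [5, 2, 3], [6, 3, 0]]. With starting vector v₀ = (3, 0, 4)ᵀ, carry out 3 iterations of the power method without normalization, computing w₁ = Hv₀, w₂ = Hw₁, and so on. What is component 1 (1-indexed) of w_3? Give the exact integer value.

w1 = Hv₀ = (26, 27, 18)
w2 = Hw1 = (277, 238, 237)
w3 = Hw2 = (2929, 2572, 2376)
The requested component of w3 is 2929.

2929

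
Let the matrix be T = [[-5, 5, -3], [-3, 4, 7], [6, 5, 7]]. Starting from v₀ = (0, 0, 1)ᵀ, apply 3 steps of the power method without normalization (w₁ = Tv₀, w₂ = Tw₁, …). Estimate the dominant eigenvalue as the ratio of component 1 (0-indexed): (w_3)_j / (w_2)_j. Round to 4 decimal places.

w1 = Tv₀ = ((-5)·0 + 5·0 + (-3)·1; (-3)·0 + 4·0 + 7·1; 6·0 + 5·0 + 7·1) = (-3, 7, 7)
w2 = Tw1 = ((-5)·(-3) + 5·7 + (-3)·7; (-3)·(-3) + 4·7 + 7·7; 6·(-3) + 5·7 + 7·7) = (29, 86, 66)
w3 = Tw2 = (87, 719, 1066)
Ratio at component: 719 / 86 = 8.3605

8.3605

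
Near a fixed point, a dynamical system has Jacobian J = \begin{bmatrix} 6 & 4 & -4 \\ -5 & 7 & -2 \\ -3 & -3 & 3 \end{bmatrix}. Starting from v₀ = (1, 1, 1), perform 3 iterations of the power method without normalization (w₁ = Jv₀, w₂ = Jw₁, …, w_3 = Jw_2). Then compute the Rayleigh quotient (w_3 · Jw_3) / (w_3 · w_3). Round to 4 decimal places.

w1 = Jv₀ = (6·1 + 4·1 + (-4)·1; (-5)·1 + 7·1 + (-2)·1; (-3)·1 + (-3)·1 + 3·1) = (6, 0, -3)
w2 = Jw1 = (6·6 + 4·0 + (-4)·(-3); (-5)·6 + 7·0 + (-2)·(-3); (-3)·6 + (-3)·0 + 3·(-3)) = (48, -24, -27)
w3 = Jw2 = (300, -354, -153)
Jw3 = (996, -3672, -297)
w3·Jw3 = 300·996 + (-354)·(-3672) + (-153)·(-297) = 1644129; w3·w3 = 300·300 + (-354)·(-354) + (-153)·(-153) = 238725
λ ≈ 1644129/238725 = 6.8871

6.8871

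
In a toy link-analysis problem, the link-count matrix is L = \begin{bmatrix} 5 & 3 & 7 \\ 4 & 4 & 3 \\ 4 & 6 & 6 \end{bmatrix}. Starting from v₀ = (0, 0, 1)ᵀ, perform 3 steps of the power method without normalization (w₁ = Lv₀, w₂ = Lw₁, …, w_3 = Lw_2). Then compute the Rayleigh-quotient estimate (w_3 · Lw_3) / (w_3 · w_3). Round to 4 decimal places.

w1 = Lv₀ = (5·0 + 3·0 + 7·1; 4·0 + 4·0 + 3·1; 4·0 + 6·0 + 6·1) = (7, 3, 6)
w2 = Lw1 = (5·7 + 3·3 + 7·6; 4·7 + 4·3 + 3·6; 4·7 + 6·3 + 6·6) = (86, 58, 82)
w3 = Lw2 = (1178, 822, 1184)
Lw3 = (16644, 11552, 16748)
w3·Lw3 = 1178·16644 + 822·11552 + 1184·16748 = 48932008; w3·w3 = 1178·1178 + 822·822 + 1184·1184 = 3465224
λ ≈ 48932008/3465224 = 14.1209

14.1209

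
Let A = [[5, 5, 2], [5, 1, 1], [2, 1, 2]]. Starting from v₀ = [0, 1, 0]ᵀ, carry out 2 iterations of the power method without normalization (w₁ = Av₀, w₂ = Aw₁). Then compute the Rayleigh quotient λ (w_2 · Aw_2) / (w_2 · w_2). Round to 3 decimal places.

8.945

w1 = Av₀ = (5·0 + 5·1 + 2·0; 5·0 + 1·1 + 1·0; 2·0 + 1·1 + 2·0) = (5, 1, 1)
w2 = Aw1 = (5·5 + 5·1 + 2·1; 5·5 + 1·1 + 1·1; 2·5 + 1·1 + 2·1) = (32, 27, 13)
Aw2 = (321, 200, 117)
w2·Aw2 = 32·321 + 27·200 + 13·117 = 17193; w2·w2 = 32·32 + 27·27 + 13·13 = 1922
λ ≈ 17193/1922 = 8.945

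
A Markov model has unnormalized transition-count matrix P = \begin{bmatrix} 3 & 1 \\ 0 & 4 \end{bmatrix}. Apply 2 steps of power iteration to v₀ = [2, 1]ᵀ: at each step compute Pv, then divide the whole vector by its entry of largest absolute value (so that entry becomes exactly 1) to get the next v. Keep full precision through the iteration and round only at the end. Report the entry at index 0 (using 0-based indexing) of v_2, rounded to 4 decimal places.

1.0000

Pv0 = (7.00000, 4.00000); divide by 7.00000 → v1 = (1.00000, 0.57143)
Pv1 = (3.57143, 2.28571); divide by 3.57143 → v2 = (1.00000, 0.64000)
Requested entry of v2: 25/25 = 1.0000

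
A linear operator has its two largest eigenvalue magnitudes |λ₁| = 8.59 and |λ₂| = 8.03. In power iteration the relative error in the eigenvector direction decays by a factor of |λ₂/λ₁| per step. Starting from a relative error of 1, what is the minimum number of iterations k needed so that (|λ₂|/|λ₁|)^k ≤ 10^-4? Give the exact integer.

137

|λ₂/λ₁| = 8.03/8.59 = 0.93481
Need k ≥ ln(10^-4) / ln(0.93481) = -9.2103 / -0.0674 ≈ 136.623
Smallest integer k satisfying the bound: 137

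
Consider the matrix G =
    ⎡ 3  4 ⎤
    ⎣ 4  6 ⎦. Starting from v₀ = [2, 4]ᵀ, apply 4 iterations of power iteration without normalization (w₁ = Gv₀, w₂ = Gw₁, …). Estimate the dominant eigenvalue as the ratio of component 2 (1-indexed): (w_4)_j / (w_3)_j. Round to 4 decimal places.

8.7720

w1 = Gv₀ = (22, 32)
w2 = Gw1 = (194, 280)
w3 = Gw2 = (1702, 2456)
w4 = Gw3 = (14930, 21544)
Ratio at component: 21544 / 2456 = 8.7720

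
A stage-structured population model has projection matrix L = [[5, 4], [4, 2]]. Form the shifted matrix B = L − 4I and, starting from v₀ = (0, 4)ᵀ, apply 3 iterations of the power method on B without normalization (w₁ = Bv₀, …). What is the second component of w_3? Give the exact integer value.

-224

B = L − 4I has rows (1, 4); (4, -2)
w1 = Bv₀ = (1·0 + 4·4; 4·0 + (-2)·4) = (16, -8)
w2 = Bw1 = (1·16 + 4·(-8); 4·16 + (-2)·(-8)) = (-16, 80)
w3 = Bw2 = (304, -224)
Requested component of w3: -224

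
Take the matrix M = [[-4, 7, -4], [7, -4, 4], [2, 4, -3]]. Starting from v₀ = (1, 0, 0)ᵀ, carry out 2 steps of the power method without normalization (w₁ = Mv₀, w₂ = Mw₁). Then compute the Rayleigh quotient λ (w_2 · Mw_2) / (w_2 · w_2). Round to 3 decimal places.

λ ≈ -11.841

w1 = Mv₀ = ((-4)·1 + 7·0 + (-4)·0; 7·1 + (-4)·0 + 4·0; 2·1 + 4·0 + (-3)·0) = (-4, 7, 2)
w2 = Mw1 = ((-4)·(-4) + 7·7 + (-4)·2; 7·(-4) + (-4)·7 + 4·2; 2·(-4) + 4·7 + (-3)·2) = (57, -48, 14)
Mw2 = (-620, 647, -120)
w2·Mw2 = 57·(-620) + (-48)·647 + 14·(-120) = -68076; w2·w2 = 57·57 + (-48)·(-48) + 14·14 = 5749
λ ≈ -68076/5749 = -11.841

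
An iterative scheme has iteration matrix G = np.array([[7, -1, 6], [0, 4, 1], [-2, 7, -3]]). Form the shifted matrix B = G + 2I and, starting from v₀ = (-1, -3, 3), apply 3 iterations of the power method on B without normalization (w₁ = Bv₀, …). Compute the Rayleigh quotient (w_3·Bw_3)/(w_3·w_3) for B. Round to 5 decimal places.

μ ≈ 8.34828

B = G + 2I has rows (9, -1, 6); (0, 6, 1); (-2, 7, -1)
w1 = Bv₀ = (9·(-1) + (-1)·(-3) + 6·3; 0·(-1) + 6·(-3) + 1·3; (-2)·(-1) + 7·(-3) + (-1)·3) = (12, -15, -22)
w2 = Bw1 = (9·12 + (-1)·(-15) + 6·(-22); 0·12 + 6·(-15) + 1·(-22); (-2)·12 + 7·(-15) + (-1)·(-22)) = (-9, -112, -107)
w3 = Bw2 = (-611, -779, -659)
Bw3 = (-8674, -5333, -3572)
w3·Bw3 = 11808169; w3·w3 = 1414443; μ ≈ 11808169/1414443 = 8.34828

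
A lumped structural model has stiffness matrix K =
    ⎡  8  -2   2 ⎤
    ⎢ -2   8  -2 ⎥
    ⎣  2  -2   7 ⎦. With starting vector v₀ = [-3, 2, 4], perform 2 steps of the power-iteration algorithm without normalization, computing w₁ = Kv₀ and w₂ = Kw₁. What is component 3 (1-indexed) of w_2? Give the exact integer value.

58

w1 = Kv₀ = (-20, 14, 18)
w2 = Kw1 = (-152, 116, 58)
The requested component of w2 is 58.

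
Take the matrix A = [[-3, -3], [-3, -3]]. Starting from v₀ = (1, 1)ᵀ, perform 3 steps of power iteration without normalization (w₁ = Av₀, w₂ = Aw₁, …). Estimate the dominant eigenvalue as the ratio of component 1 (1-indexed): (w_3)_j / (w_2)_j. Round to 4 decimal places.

w1 = Av₀ = (-6, -6)
w2 = Aw1 = (36, 36)
w3 = Aw2 = (-216, -216)
Ratio at component: -216 / 36 = -6.0000

-6.0000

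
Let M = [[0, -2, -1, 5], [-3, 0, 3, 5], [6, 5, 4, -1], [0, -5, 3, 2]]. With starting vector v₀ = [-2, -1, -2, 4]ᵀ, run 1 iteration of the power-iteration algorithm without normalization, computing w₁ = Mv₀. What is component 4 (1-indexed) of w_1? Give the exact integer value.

w1 = Mv₀ = (0·(-2) + (-2)·(-1) + (-1)·(-2) + 5·4; (-3)·(-2) + 0·(-1) + 3·(-2) + 5·4; 6·(-2) + 5·(-1) + 4·(-2) + (-1)·4; 0·(-2) + (-5)·(-1) + 3·(-2) + 2·4) = (24, 20, -29, 7)
The requested component of w1 is 7.

7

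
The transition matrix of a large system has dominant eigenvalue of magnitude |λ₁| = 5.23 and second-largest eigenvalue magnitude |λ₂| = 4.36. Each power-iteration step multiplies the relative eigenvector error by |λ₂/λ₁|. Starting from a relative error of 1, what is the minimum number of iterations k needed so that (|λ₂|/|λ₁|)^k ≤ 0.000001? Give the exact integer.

|λ₂/λ₁| = 4.36/5.23 = 0.83365
Need k ≥ ln(0.000001) / ln(0.83365) = -13.8155 / -0.1819 ≈ 75.935
Smallest integer k satisfying the bound: 76

76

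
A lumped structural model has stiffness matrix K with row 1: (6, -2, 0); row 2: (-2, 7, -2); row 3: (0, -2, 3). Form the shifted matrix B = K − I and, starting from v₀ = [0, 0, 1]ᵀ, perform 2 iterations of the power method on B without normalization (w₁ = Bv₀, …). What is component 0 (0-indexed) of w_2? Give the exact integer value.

4

B = K − I has rows (5, -2, 0); (-2, 6, -2); (0, -2, 2)
w1 = Bv₀ = (5·0 + (-2)·0 + 0·1; (-2)·0 + 6·0 + (-2)·1; 0·0 + (-2)·0 + 2·1) = (0, -2, 2)
w2 = Bw1 = (5·0 + (-2)·(-2) + 0·2; (-2)·0 + 6·(-2) + (-2)·2; 0·0 + (-2)·(-2) + 2·2) = (4, -16, 8)
Requested component of w2: 4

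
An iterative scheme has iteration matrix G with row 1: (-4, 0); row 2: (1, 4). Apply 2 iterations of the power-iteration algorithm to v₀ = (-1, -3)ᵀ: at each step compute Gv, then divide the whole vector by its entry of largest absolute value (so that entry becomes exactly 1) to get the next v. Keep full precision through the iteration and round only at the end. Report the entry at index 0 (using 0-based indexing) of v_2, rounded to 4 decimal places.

0.3333

Gv0 = (4.00000, -13.00000); divide by -13.00000 → v1 = (-0.30769, 1.00000)
Gv1 = (1.23077, 3.69231); divide by 3.69231 → v2 = (0.33333, 1.00000)
Requested entry of v2: -16/-48 = 0.3333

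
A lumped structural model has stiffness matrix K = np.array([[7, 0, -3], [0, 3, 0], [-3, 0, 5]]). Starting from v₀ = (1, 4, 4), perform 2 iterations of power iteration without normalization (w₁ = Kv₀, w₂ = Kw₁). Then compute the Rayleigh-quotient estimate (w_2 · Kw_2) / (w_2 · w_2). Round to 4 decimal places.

8.4132

w1 = Kv₀ = (-5, 12, 17)
w2 = Kw1 = (-86, 36, 100)
Kw2 = (-902, 108, 758)
w2·Kw2 = (-86)·(-902) + 36·108 + 100·758 = 157260; w2·w2 = (-86)·(-86) + 36·36 + 100·100 = 18692
λ ≈ 157260/18692 = 8.4132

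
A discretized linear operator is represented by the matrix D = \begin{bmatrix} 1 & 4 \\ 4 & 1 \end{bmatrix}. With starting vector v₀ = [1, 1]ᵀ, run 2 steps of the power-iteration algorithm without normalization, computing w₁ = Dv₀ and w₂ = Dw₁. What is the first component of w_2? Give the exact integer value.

w1 = Dv₀ = (5, 5)
w2 = Dw1 = (25, 25)
The requested component of w2 is 25.

25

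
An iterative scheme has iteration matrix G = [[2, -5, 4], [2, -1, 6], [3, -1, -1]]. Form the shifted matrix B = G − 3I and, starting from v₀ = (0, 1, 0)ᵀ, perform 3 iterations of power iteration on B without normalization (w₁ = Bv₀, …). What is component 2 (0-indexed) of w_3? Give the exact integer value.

B = G − 3I has rows (-1, -5, 4); (2, -4, 6); (3, -1, -4)
w1 = Bv₀ = (-5, -4, -1)
w2 = Bw1 = (21, 0, -7)
w3 = Bw2 = (-49, 0, 91)
Requested component of w3: 91

91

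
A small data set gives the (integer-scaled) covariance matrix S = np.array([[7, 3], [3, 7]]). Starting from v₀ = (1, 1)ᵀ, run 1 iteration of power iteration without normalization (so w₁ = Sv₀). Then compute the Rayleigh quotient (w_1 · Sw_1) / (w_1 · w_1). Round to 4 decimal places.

λ ≈ 10.0000

w1 = Sv₀ = (7·1 + 3·1; 3·1 + 7·1) = (10, 10)
Sw1 = (100, 100)
w1·Sw1 = 10·100 + 10·100 = 2000; w1·w1 = 10·10 + 10·10 = 200
λ ≈ 2000/200 = 10.0000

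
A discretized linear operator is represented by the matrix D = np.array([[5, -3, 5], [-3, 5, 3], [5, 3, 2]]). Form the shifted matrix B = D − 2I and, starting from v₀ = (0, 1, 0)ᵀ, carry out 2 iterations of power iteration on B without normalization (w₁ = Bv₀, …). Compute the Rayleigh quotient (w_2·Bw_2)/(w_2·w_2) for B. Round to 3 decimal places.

B = D − 2I has rows (3, -3, 5); (-3, 3, 3); (5, 3, 0)
w1 = Bv₀ = (3·0 + (-3)·1 + 5·0; (-3)·0 + 3·1 + 3·0; 5·0 + 3·1 + 0·0) = (-3, 3, 3)
w2 = Bw1 = (3·(-3) + (-3)·3 + 5·3; (-3)·(-3) + 3·3 + 3·3; 5·(-3) + 3·3 + 0·3) = (-3, 27, -6)
Bw2 = (-120, 72, 66)
w2·Bw2 = 1908; w2·w2 = 774; μ ≈ 1908/774 = 2.465

μ ≈ 2.465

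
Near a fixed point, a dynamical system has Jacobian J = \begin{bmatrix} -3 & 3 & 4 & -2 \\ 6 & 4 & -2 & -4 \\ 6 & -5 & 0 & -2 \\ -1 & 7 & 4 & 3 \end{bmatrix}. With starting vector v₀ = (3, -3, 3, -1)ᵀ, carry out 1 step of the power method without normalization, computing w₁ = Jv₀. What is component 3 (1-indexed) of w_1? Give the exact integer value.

w1 = Jv₀ = ((-3)·3 + 3·(-3) + 4·3 + (-2)·(-1); 6·3 + 4·(-3) + (-2)·3 + (-4)·(-1); 6·3 + (-5)·(-3) + 0·3 + (-2)·(-1); (-1)·3 + 7·(-3) + 4·3 + 3·(-1)) = (-4, 4, 35, -15)
The requested component of w1 is 35.

35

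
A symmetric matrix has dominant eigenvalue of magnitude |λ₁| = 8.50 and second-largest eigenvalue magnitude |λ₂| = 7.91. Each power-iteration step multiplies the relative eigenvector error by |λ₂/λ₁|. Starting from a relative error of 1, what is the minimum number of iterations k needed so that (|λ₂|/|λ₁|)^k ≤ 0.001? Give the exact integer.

|λ₂/λ₁| = 7.91/8.50 = 0.93059
Need k ≥ ln(0.001) / ln(0.93059) = -6.9078 / -0.0719 ≈ 96.023
Smallest integer k satisfying the bound: 97

97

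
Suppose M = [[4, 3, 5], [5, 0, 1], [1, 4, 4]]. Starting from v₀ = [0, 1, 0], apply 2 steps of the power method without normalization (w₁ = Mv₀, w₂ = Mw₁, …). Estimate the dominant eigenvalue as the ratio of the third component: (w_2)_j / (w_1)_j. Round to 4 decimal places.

w1 = Mv₀ = (4·0 + 3·1 + 5·0; 5·0 + 0·1 + 1·0; 1·0 + 4·1 + 4·0) = (3, 0, 4)
w2 = Mw1 = (4·3 + 3·0 + 5·4; 5·3 + 0·0 + 1·4; 1·3 + 4·0 + 4·4) = (32, 19, 19)
Ratio at component: 19 / 4 = 4.7500

λ ≈ 4.7500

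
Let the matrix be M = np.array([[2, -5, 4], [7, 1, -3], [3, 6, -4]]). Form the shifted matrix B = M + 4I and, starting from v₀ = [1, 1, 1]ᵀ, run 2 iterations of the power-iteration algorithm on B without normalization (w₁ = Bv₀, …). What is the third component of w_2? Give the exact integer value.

B = M + 4I has rows (6, -5, 4); (7, 5, -3); (3, 6, 0)
w1 = Bv₀ = (6·1 + (-5)·1 + 4·1; 7·1 + 5·1 + (-3)·1; 3·1 + 6·1 + 0·1) = (5, 9, 9)
w2 = Bw1 = (6·5 + (-5)·9 + 4·9; 7·5 + 5·9 + (-3)·9; 3·5 + 6·9 + 0·9) = (21, 53, 69)
Requested component of w2: 69

69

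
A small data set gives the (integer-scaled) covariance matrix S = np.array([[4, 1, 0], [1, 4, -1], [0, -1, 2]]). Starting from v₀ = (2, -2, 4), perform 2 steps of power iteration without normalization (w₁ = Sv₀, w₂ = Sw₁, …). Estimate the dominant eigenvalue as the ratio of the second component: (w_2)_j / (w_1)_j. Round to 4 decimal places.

4.4000

w1 = Sv₀ = (6, -10, 10)
w2 = Sw1 = (14, -44, 30)
Ratio at component: -44 / -10 = 4.4000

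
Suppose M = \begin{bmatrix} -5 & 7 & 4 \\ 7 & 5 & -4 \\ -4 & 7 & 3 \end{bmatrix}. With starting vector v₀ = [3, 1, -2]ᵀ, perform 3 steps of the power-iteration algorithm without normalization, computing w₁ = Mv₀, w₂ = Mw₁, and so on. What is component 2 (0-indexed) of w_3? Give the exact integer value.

425

w1 = Mv₀ = (-16, 34, -11)
w2 = Mw1 = (274, 102, 269)
w3 = Mw2 = (420, 1352, 425)
The requested component of w3 is 425.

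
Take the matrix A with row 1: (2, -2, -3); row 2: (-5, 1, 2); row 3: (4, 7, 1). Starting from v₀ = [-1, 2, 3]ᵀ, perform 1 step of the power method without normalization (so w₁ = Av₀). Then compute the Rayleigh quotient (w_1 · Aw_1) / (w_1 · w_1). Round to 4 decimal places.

w1 = Av₀ = (2·(-1) + (-2)·2 + (-3)·3; (-5)·(-1) + 1·2 + 2·3; 4·(-1) + 7·2 + 1·3) = (-15, 13, 13)
Aw1 = (-95, 114, 44)
w1·Aw1 = (-15)·(-95) + 13·114 + 13·44 = 3479; w1·w1 = (-15)·(-15) + 13·13 + 13·13 = 563
λ ≈ 3479/563 = 6.1794

λ ≈ 6.1794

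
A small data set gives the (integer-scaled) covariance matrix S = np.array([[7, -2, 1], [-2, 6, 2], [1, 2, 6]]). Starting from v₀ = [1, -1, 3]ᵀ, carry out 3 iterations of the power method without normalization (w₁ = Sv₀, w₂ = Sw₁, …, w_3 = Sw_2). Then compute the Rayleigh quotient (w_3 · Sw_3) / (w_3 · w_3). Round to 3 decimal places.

w1 = Sv₀ = (12, -2, 17)
w2 = Sw1 = (105, -2, 110)
w3 = Sw2 = (849, -2, 761)
Sw3 = (6708, -188, 5411)
w3·Sw3 = 849·6708 + (-2)·(-188) + 761·5411 = 9813239; w3·w3 = 849·849 + (-2)·(-2) + 761·761 = 1299926
λ ≈ 9813239/1299926 = 7.549

λ ≈ 7.549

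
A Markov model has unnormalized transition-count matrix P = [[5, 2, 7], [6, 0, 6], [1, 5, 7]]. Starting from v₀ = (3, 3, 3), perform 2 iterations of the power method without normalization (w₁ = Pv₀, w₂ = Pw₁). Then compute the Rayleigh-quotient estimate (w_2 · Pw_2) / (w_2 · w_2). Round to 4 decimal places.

12.9962

w1 = Pv₀ = (5·3 + 2·3 + 7·3; 6·3 + 0·3 + 6·3; 1·3 + 5·3 + 7·3) = (42, 36, 39)
w2 = Pw1 = (5·42 + 2·36 + 7·39; 6·42 + 0·36 + 6·39; 1·42 + 5·36 + 7·39) = (555, 486, 495)
Pw2 = (7212, 6300, 6450)
w2·Pw2 = 555·7212 + 486·6300 + 495·6450 = 10257210; w2·w2 = 555·555 + 486·486 + 495·495 = 789246
λ ≈ 10257210/789246 = 12.9962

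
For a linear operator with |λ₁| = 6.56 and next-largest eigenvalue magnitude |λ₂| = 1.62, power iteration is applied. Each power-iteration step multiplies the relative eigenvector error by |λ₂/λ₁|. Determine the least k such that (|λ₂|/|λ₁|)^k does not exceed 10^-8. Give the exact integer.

14

|λ₂/λ₁| = 1.62/6.56 = 0.24695
Need k ≥ ln(10^-8) / ln(0.24695) = -18.4207 / -1.3986 ≈ 13.171
Smallest integer k satisfying the bound: 14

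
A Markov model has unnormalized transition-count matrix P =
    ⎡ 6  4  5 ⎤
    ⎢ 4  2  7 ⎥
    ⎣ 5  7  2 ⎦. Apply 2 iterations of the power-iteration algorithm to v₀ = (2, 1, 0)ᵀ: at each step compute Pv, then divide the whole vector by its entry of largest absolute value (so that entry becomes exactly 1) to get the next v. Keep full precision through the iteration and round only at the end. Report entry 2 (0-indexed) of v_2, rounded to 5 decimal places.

Pv0 = (16.000000, 10.000000, 17.000000); divide by 17.000000 → v1 = (0.941176, 0.588235, 1.000000)
Pv1 = (13.000000, 11.941176, 10.823529); divide by 13.000000 → v2 = (1.000000, 0.918552, 0.832579)
Requested entry of v2: 184/221 = 0.83258

0.83258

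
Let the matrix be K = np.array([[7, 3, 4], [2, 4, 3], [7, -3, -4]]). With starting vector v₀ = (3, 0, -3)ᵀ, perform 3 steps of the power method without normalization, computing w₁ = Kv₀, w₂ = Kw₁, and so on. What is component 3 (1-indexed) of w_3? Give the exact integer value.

1227

w1 = Kv₀ = (9, -3, 33)
w2 = Kw1 = (186, 105, -60)
w3 = Kw2 = (1377, 612, 1227)
The requested component of w3 is 1227.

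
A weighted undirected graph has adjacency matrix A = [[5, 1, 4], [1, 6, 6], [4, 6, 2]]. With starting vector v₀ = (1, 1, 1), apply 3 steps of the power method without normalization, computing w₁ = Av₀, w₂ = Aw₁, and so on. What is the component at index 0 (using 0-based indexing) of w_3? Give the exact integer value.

1283

w1 = Av₀ = (5·1 + 1·1 + 4·1; 1·1 + 6·1 + 6·1; 4·1 + 6·1 + 2·1) = (10, 13, 12)
w2 = Aw1 = (5·10 + 1·13 + 4·12; 1·10 + 6·13 + 6·12; 4·10 + 6·13 + 2·12) = (111, 160, 142)
w3 = Aw2 = (1283, 1923, 1688)
The requested component of w3 is 1283.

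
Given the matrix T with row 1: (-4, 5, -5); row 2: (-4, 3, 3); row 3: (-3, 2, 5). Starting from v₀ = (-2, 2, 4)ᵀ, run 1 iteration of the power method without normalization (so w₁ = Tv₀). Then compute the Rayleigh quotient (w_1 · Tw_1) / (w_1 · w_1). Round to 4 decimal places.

λ ≈ 6.8608

w1 = Tv₀ = ((-4)·(-2) + 5·2 + (-5)·4; (-4)·(-2) + 3·2 + 3·4; (-3)·(-2) + 2·2 + 5·4) = (-2, 26, 30)
Tw1 = (-12, 176, 208)
w1·Tw1 = (-2)·(-12) + 26·176 + 30·208 = 10840; w1·w1 = (-2)·(-2) + 26·26 + 30·30 = 1580
λ ≈ 10840/1580 = 6.8608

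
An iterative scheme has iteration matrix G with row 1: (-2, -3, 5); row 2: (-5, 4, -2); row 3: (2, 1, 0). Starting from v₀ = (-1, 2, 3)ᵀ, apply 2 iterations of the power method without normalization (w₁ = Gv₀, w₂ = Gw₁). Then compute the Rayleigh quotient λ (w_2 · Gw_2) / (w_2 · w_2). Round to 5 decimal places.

λ ≈ -5.26938

w1 = Gv₀ = (11, 7, 0)
w2 = Gw1 = (-43, -27, 29)
Gw2 = (312, 49, -113)
w2·Gw2 = (-43)·312 + (-27)·49 + 29·(-113) = -18016; w2·w2 = (-43)·(-43) + (-27)·(-27) + 29·29 = 3419
λ ≈ -18016/3419 = -5.26938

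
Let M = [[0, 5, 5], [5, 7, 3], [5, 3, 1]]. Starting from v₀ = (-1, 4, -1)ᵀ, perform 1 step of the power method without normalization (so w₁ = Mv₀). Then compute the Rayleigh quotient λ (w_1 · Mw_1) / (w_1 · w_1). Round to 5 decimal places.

w1 = Mv₀ = (0·(-1) + 5·4 + 5·(-1); 5·(-1) + 7·4 + 3·(-1); 5·(-1) + 3·4 + 1·(-1)) = (15, 20, 6)
Mw1 = (130, 233, 141)
w1·Mw1 = 15·130 + 20·233 + 6·141 = 7456; w1·w1 = 15·15 + 20·20 + 6·6 = 661
λ ≈ 7456/661 = 11.27988

11.27988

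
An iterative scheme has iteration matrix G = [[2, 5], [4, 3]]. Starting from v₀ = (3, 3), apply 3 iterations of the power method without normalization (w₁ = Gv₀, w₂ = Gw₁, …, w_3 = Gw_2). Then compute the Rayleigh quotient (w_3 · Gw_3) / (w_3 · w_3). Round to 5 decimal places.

w1 = Gv₀ = (21, 21)
w2 = Gw1 = (147, 147)
w3 = Gw2 = (1029, 1029)
Gw3 = (7203, 7203)
w3·Gw3 = 1029·7203 + 1029·7203 = 14823774; w3·w3 = 1029·1029 + 1029·1029 = 2117682
λ ≈ 14823774/2117682 = 7.00000

λ ≈ 7.00000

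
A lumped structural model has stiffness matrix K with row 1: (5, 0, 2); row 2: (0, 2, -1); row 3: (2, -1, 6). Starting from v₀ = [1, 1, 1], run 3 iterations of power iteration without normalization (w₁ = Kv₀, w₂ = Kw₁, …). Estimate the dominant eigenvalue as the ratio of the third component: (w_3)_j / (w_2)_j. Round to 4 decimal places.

7.8727

w1 = Kv₀ = (5·1 + 0·1 + 2·1; 0·1 + 2·1 + (-1)·1; 2·1 + (-1)·1 + 6·1) = (7, 1, 7)
w2 = Kw1 = (5·7 + 0·1 + 2·7; 0·7 + 2·1 + (-1)·7; 2·7 + (-1)·1 + 6·7) = (49, -5, 55)
w3 = Kw2 = (355, -65, 433)
Ratio at component: 433 / 55 = 7.8727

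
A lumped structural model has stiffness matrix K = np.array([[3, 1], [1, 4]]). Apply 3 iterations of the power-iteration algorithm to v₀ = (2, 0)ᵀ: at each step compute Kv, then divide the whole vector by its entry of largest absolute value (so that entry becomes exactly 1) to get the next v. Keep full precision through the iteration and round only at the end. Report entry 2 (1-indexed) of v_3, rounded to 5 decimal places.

Kv0 = (6.000000, 2.000000); divide by 6.000000 → v1 = (1.000000, 0.333333)
Kv1 = (3.333333, 2.333333); divide by 3.333333 → v2 = (1.000000, 0.700000)
Kv2 = (3.700000, 3.800000); divide by 3.800000 → v3 = (0.973684, 1.000000)
Requested entry of v3: 76/76 = 1.00000

1.00000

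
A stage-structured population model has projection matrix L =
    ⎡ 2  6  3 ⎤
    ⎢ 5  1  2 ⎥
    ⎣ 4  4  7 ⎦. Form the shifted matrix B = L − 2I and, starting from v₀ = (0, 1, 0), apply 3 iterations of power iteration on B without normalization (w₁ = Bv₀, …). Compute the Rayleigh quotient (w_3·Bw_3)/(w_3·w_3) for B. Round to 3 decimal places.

7.632

B = L − 2I has rows (0, 6, 3); (5, -1, 2); (4, 4, 5)
w1 = Bv₀ = (6, -1, 4)
w2 = Bw1 = (6, 39, 40)
w3 = Bw2 = (354, 71, 380)
Bw3 = (1566, 2459, 3600)
w3·Bw3 = 2096953; w3·w3 = 274757; μ ≈ 2096953/274757 = 7.632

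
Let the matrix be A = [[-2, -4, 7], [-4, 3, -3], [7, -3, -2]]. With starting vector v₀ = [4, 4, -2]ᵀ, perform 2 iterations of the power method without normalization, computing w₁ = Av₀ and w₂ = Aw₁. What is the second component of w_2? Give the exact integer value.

98

w1 = Av₀ = ((-2)·4 + (-4)·4 + 7·(-2); (-4)·4 + 3·4 + (-3)·(-2); 7·4 + (-3)·4 + (-2)·(-2)) = (-38, 2, 20)
w2 = Aw1 = ((-2)·(-38) + (-4)·2 + 7·20; (-4)·(-38) + 3·2 + (-3)·20; 7·(-38) + (-3)·2 + (-2)·20) = (208, 98, -312)
The requested component of w2 is 98.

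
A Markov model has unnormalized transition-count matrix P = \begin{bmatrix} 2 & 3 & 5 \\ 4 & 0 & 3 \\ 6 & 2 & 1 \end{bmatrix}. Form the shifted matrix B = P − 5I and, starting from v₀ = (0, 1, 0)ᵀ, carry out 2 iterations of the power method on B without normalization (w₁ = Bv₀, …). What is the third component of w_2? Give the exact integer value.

0

B = P − 5I has rows (-3, 3, 5); (4, -5, 3); (6, 2, -4)
w1 = Bv₀ = (3, -5, 2)
w2 = Bw1 = (-14, 43, 0)
Requested component of w2: 0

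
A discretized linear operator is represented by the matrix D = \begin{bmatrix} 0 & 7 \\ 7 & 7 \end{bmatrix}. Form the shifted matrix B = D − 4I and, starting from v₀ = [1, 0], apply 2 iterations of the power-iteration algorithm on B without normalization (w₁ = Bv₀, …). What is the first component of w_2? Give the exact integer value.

65

B = D − 4I has rows (-4, 7); (7, 3)
w1 = Bv₀ = ((-4)·1 + 7·0; 7·1 + 3·0) = (-4, 7)
w2 = Bw1 = ((-4)·(-4) + 7·7; 7·(-4) + 3·7) = (65, -7)
Requested component of w2: 65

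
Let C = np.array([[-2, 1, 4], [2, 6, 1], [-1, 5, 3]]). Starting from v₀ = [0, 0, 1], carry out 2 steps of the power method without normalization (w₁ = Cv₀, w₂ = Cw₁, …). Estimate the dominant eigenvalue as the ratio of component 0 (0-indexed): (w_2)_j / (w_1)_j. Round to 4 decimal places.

w1 = Cv₀ = (4, 1, 3)
w2 = Cw1 = (5, 17, 10)
Ratio at component: 5 / 4 = 1.2500

λ ≈ 1.2500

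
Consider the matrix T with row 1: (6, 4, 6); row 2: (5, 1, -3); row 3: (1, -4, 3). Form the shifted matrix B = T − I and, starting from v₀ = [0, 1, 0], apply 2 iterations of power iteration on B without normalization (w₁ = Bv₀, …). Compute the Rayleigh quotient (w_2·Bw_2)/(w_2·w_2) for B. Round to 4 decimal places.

B = T − I has rows (5, 4, 6); (5, 0, -3); (1, -4, 2)
w1 = Bv₀ = (4, 0, -4)
w2 = Bw1 = (-4, 32, -4)
Bw2 = (84, -8, -140)
w2·Bw2 = -32; w2·w2 = 1056; μ ≈ -32/1056 = -0.0303

μ ≈ -0.0303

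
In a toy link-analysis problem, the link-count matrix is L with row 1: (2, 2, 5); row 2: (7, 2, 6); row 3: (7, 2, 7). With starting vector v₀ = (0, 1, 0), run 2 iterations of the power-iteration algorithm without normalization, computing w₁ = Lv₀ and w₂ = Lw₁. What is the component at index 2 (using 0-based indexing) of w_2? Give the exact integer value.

w1 = Lv₀ = (2·0 + 2·1 + 5·0; 7·0 + 2·1 + 6·0; 7·0 + 2·1 + 7·0) = (2, 2, 2)
w2 = Lw1 = (2·2 + 2·2 + 5·2; 7·2 + 2·2 + 6·2; 7·2 + 2·2 + 7·2) = (18, 30, 32)
The requested component of w2 is 32.

32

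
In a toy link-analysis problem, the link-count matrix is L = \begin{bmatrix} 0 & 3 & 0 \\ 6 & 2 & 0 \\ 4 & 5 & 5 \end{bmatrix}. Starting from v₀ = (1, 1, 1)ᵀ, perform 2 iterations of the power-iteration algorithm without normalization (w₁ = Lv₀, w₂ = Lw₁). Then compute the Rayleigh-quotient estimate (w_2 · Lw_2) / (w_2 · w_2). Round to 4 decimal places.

λ ≈ 7.0130

w1 = Lv₀ = (0·1 + 3·1 + 0·1; 6·1 + 2·1 + 0·1; 4·1 + 5·1 + 5·1) = (3, 8, 14)
w2 = Lw1 = (0·3 + 3·8 + 0·14; 6·3 + 2·8 + 0·14; 4·3 + 5·8 + 5·14) = (24, 34, 122)
Lw2 = (102, 212, 876)
w2·Lw2 = 24·102 + 34·212 + 122·876 = 116528; w2·w2 = 24·24 + 34·34 + 122·122 = 16616
λ ≈ 116528/16616 = 7.0130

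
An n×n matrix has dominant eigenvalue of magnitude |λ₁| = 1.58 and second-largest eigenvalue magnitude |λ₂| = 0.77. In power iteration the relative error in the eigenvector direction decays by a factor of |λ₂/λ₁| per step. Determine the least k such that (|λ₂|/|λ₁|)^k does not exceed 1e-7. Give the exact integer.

23

|λ₂/λ₁| = 0.77/1.58 = 0.48734
Need k ≥ ln(1e-7) / ln(0.48734) = -16.1181 / -0.7188 ≈ 22.424
Smallest integer k satisfying the bound: 23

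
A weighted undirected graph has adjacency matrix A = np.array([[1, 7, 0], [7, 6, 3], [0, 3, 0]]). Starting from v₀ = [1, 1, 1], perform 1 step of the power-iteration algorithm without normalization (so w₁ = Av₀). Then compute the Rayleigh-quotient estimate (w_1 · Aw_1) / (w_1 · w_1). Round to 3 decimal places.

w1 = Av₀ = (1·1 + 7·1 + 0·1; 7·1 + 6·1 + 3·1; 0·1 + 3·1 + 0·1) = (8, 16, 3)
Aw1 = (120, 161, 48)
w1·Aw1 = 8·120 + 16·161 + 3·48 = 3680; w1·w1 = 8·8 + 16·16 + 3·3 = 329
λ ≈ 3680/329 = 11.185

11.185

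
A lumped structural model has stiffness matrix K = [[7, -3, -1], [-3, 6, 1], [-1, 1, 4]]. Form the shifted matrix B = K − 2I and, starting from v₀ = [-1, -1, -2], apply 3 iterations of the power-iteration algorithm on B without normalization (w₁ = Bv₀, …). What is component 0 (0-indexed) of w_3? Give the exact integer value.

B = K − 2I has rows (5, -3, -1); (-3, 4, 1); (-1, 1, 2)
w1 = Bv₀ = (5·(-1) + (-3)·(-1) + (-1)·(-2); (-3)·(-1) + 4·(-1) + 1·(-2); (-1)·(-1) + 1·(-1) + 2·(-2)) = (0, -3, -4)
w2 = Bw1 = (5·0 + (-3)·(-3) + (-1)·(-4); (-3)·0 + 4·(-3) + 1·(-4); (-1)·0 + 1·(-3) + 2·(-4)) = (13, -16, -11)
w3 = Bw2 = (124, -114, -51)
Requested component of w3: 124

124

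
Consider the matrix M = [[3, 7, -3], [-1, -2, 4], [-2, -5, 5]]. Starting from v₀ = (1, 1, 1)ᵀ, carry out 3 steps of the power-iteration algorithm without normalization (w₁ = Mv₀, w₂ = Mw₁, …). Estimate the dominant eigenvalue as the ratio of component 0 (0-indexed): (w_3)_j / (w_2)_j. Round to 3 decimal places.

λ ≈ 2.059

w1 = Mv₀ = (7, 1, -2)
w2 = Mw1 = (34, -17, -29)
w3 = Mw2 = (70, -116, -128)
Ratio at component: 70 / 34 = 2.059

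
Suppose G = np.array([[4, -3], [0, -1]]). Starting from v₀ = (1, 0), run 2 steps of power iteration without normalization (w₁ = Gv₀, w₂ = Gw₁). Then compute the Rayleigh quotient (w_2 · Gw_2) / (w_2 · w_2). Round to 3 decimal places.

w1 = Gv₀ = (4·1 + (-3)·0; 0·1 + (-1)·0) = (4, 0)
w2 = Gw1 = (4·4 + (-3)·0; 0·4 + (-1)·0) = (16, 0)
Gw2 = (64, 0)
w2·Gw2 = 16·64 + 0·0 = 1024; w2·w2 = 16·16 + 0·0 = 256
λ ≈ 1024/256 = 4.000

4.000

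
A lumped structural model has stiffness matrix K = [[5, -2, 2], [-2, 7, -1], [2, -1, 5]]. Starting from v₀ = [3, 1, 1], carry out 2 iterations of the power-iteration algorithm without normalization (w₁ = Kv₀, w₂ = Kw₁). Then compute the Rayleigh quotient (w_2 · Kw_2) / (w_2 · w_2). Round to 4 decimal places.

8.2423

w1 = Kv₀ = (5·3 + (-2)·1 + 2·1; (-2)·3 + 7·1 + (-1)·1; 2·3 + (-1)·1 + 5·1) = (15, 0, 10)
w2 = Kw1 = (5·15 + (-2)·0 + 2·10; (-2)·15 + 7·0 + (-1)·10; 2·15 + (-1)·0 + 5·10) = (95, -40, 80)
Kw2 = (715, -550, 630)
w2·Kw2 = 95·715 + (-40)·(-550) + 80·630 = 140325; w2·w2 = 95·95 + (-40)·(-40) + 80·80 = 17025
λ ≈ 140325/17025 = 8.2423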